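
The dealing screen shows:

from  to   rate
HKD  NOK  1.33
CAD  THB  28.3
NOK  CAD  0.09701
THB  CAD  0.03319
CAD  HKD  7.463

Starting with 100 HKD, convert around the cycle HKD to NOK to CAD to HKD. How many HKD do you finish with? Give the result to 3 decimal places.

96.290

100 HKD × 1.33 = 133 NOK
133 NOK × 0.09701 = 12.90233 CAD
12.90233 CAD × 7.463 = 96.29008879 HKD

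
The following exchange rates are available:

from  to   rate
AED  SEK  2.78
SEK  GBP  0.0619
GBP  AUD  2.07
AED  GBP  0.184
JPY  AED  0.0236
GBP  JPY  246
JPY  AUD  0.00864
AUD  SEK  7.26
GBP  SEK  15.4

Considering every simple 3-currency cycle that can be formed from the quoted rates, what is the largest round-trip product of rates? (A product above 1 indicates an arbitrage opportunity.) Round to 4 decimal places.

1.0682

AED→GBP→JPY→AED: 0.184 × 246 × 0.0236 = 1.06823
GBP→AUD→SEK→GBP: 2.07 × 7.26 × 0.0619 = 0.93025
Maximum is AED→GBP→JPY→AED at 1.0682; arbitrage exists.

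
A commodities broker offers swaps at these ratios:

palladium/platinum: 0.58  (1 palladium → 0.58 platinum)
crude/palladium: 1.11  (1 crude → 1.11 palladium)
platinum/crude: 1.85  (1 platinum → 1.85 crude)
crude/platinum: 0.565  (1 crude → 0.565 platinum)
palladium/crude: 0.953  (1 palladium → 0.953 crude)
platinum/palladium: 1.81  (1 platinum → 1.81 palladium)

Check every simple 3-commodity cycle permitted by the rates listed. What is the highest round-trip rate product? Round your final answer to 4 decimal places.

palladium→platinum→crude→palladium: 0.58 × 1.85 × 1.11 = 1.19103
palladium→crude→platinum→palladium: 0.953 × 0.565 × 1.81 = 0.97459
Maximum is palladium→platinum→crude→palladium at 1.1910; arbitrage exists.

1.1910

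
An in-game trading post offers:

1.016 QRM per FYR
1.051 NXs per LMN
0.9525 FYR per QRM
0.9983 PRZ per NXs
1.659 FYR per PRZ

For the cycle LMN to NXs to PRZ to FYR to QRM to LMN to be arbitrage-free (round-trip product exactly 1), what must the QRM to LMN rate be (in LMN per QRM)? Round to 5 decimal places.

Known legs of the cycle: 1.051 × 0.9983 × 1.659 × 1.016 = 1.7684951825352
For no arbitrage the full-cycle product must be 1, so the missing rate is 1 / 1.7684951825352 ≈ 0.5654525.

0.56545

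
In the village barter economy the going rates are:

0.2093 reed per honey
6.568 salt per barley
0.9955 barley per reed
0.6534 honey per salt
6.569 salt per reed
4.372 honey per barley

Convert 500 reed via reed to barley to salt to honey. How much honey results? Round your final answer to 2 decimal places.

2136.11

500 reed × 0.9955 = 497.75 barley
497.75 barley × 6.568 = 3269.222 salt
3269.222 salt × 0.6534 = 2136.1096548 honey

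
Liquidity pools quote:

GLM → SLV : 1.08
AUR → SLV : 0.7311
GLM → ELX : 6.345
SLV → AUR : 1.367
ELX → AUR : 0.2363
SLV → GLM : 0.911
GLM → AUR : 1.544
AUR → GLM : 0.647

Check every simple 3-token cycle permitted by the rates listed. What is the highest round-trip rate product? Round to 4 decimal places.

1.0284

AUR→SLV→GLM→AUR: 0.7311 × 0.911 × 1.544 = 1.02835
AUR→GLM→ELX→AUR: 0.647 × 6.345 × 0.2363 = 0.97006
AUR→GLM→SLV→AUR: 0.647 × 1.08 × 1.367 = 0.95520
Maximum is AUR→SLV→GLM→AUR at 1.0284; arbitrage exists.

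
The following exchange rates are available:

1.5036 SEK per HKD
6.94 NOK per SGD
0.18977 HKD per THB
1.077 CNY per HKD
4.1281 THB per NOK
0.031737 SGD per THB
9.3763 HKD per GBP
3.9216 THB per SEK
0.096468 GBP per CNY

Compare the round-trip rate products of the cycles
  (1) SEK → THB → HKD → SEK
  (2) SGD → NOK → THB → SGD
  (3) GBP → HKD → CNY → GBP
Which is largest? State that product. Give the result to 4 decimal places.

(1) 3.9216 × 0.18977 × 1.5036 = 1.11898
(2) 6.94 × 4.1281 × 0.031737 = 0.90923
(3) 9.3763 × 1.077 × 0.096468 = 0.97416
Highest is cycle (1) at 1.1190 (>1, arbitrage).

1.1190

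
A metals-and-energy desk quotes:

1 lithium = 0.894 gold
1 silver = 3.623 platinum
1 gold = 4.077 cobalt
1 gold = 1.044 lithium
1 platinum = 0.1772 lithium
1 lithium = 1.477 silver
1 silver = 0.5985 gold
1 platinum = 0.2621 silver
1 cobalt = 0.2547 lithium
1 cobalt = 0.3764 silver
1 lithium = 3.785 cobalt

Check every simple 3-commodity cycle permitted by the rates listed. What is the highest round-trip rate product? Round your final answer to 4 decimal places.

0.9482

silver→platinum→lithium→silver: 3.623 × 0.1772 × 1.477 = 0.94823
gold→cobalt→lithium→gold: 4.077 × 0.2547 × 0.894 = 0.92834
gold→lithium→silver→gold: 1.044 × 1.477 × 0.5985 = 0.92288
gold→cobalt→silver→gold: 4.077 × 0.3764 × 0.5985 = 0.91845
Maximum is silver→platinum→lithium→silver at 0.9482; no arbitrage — every cycle loses value.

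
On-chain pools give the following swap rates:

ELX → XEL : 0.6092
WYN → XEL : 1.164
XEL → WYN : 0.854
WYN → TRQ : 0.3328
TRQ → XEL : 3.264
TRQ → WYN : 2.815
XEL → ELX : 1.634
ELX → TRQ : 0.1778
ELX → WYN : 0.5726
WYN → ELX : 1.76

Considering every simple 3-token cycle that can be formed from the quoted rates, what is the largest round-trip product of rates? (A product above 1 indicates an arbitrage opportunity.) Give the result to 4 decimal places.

1.0891

WYN→XEL→ELX→WYN: 1.164 × 1.634 × 0.5726 = 1.08907
ELX→TRQ→XEL→ELX: 0.1778 × 3.264 × 1.634 = 0.94827
WYN→TRQ→XEL→WYN: 0.3328 × 3.264 × 0.854 = 0.92767
WYN→ELX→XEL→WYN: 1.76 × 0.6092 × 0.854 = 0.91565
WYN→ELX→TRQ→WYN: 1.76 × 0.1778 × 2.815 = 0.88089
Maximum is WYN→XEL→ELX→WYN at 1.0891; arbitrage exists.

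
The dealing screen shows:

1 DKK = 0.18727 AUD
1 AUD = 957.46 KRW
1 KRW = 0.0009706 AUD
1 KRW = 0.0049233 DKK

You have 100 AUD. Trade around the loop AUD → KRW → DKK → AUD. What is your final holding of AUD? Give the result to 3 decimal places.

100 AUD × 957.46 = 95746 KRW
95746 KRW × 0.0049233 = 471.3862818 DKK
471.3862818 DKK × 0.18727 = 88.276508992686 AUD

88.277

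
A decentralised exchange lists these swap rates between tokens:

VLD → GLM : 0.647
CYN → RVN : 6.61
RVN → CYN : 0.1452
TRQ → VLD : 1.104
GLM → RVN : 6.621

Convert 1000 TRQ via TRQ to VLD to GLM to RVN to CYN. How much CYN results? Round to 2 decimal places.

686.69

1000 TRQ × 1.104 = 1104 VLD
1104 VLD × 0.647 = 714.288 GLM
714.288 GLM × 6.621 = 4729.300848 RVN
4729.300848 RVN × 0.1452 = 686.6944831296 CYN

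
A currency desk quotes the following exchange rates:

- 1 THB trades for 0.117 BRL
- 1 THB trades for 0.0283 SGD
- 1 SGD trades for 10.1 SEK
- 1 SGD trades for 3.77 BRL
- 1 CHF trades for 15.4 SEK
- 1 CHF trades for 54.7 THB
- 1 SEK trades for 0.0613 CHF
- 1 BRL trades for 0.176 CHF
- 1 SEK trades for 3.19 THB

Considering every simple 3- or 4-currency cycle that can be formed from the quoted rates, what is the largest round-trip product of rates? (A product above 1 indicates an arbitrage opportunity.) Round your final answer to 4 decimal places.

1.1264

BRL→CHF→THB→BRL: 0.176 × 54.7 × 0.117 = 1.12638
SGD→BRL→CHF→THB→SGD: 3.77 × 0.176 × 54.7 × 0.0283 = 1.02714
BRL→CHF→SEK→THB→BRL: 0.176 × 15.4 × 3.19 × 0.117 = 1.01160
SGD→SEK→CHF→THB→SGD: 10.1 × 0.0613 × 54.7 × 0.0283 = 0.95842
SGD→SEK→THB→SGD: 10.1 × 3.19 × 0.0283 = 0.91180
Maximum is BRL→CHF→THB→BRL at 1.1264; arbitrage exists.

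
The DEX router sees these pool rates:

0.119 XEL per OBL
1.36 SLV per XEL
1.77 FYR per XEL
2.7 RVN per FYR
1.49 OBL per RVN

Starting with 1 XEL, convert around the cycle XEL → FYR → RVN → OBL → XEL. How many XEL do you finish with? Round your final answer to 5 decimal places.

1 XEL × 1.77 = 1.77 FYR
1.77 FYR × 2.7 = 4.779 RVN
4.779 RVN × 1.49 = 7.12071 OBL
7.12071 OBL × 0.119 = 0.84736449 XEL

0.84736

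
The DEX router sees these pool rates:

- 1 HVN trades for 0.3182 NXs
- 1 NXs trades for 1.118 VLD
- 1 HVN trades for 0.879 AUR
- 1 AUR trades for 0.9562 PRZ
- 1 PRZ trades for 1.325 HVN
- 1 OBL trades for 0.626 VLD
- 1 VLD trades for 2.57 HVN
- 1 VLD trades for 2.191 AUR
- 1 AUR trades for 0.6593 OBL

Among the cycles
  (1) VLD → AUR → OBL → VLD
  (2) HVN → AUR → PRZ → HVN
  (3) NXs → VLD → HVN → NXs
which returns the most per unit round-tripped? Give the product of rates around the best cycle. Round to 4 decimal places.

(1) 2.191 × 0.6593 × 0.626 = 0.90427
(2) 0.879 × 0.9562 × 1.325 = 1.11366
(3) 1.118 × 2.57 × 0.3182 = 0.91427
Highest is cycle (2) at 1.1137 (>1, arbitrage).

1.1137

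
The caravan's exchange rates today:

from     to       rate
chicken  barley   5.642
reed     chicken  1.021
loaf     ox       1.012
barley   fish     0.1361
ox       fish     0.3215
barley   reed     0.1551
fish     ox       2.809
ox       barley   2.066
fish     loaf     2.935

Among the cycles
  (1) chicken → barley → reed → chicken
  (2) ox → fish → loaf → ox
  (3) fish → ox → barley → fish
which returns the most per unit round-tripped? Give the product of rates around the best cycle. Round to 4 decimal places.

(1) 5.642 × 0.1551 × 1.021 = 0.89345
(2) 0.3215 × 2.935 × 1.012 = 0.95493
(3) 2.809 × 2.066 × 0.1361 = 0.78984
Highest is cycle (2) at 0.9549 (≤1, no arbitrage).

0.9549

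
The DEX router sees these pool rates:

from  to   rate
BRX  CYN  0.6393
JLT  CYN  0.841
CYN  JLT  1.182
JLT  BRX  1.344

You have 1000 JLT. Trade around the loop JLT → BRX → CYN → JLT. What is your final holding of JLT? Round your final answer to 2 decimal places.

1000 JLT × 1.344 = 1344 BRX
1344 BRX × 0.6393 = 859.2192 CYN
859.2192 CYN × 1.182 = 1015.5970944 JLT

1015.60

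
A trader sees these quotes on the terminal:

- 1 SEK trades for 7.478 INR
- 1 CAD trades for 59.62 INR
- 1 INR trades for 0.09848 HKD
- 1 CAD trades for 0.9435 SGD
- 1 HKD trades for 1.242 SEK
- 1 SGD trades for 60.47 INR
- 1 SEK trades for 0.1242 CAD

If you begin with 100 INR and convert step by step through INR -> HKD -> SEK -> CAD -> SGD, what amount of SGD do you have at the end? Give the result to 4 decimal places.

100 INR × 0.09848 = 9.848 HKD
9.848 HKD × 1.242 = 12.231216 SEK
12.231216 SEK × 0.1242 = 1.5191170272 CAD
1.5191170272 CAD × 0.9435 = 1.4332869151632 SGD

1.4333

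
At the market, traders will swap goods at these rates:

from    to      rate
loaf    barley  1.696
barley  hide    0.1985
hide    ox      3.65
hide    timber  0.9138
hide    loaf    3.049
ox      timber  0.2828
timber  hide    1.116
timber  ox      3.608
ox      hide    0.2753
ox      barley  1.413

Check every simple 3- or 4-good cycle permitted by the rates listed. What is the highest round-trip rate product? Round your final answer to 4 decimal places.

1.1520

hide→ox→timber→hide: 3.65 × 0.2828 × 1.116 = 1.15196
hide→loaf→barley→hide: 3.049 × 1.696 × 0.1985 = 1.02646
hide→ox→barley→hide: 3.65 × 1.413 × 0.1985 = 1.02375
hide→timber→ox→barley→hide: 0.9138 × 3.608 × 1.413 × 0.1985 = 0.92474
hide→timber→ox→hide: 0.9138 × 3.608 × 0.2753 = 0.90766
Maximum is hide→ox→timber→hide at 1.1520; arbitrage exists.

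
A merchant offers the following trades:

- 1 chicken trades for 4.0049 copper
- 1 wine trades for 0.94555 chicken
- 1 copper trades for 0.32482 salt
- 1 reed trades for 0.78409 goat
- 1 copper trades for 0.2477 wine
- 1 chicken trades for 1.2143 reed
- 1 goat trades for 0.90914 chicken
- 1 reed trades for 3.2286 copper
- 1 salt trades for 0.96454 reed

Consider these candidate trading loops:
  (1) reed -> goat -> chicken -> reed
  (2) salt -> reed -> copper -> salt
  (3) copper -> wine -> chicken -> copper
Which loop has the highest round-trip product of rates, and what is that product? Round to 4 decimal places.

(1) 0.78409 × 0.90914 × 1.2143 = 0.86561
(2) 0.96454 × 3.2286 × 0.32482 = 1.01153
(3) 0.2477 × 0.94555 × 4.0049 = 0.93800
Highest is cycle (2) at 1.0115 (>1, arbitrage).

1.0115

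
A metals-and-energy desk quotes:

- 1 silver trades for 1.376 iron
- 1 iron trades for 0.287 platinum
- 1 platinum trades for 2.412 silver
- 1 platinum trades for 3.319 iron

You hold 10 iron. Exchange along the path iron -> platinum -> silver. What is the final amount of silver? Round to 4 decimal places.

10 iron × 0.287 = 2.87 platinum
2.87 platinum × 2.412 = 6.92244 silver

6.9224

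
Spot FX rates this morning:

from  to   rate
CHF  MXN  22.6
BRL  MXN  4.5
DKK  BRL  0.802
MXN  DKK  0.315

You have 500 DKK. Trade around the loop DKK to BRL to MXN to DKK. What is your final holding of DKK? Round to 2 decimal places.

568.42

500 DKK × 0.802 = 401 BRL
401 BRL × 4.5 = 1804.5 MXN
1804.5 MXN × 0.315 = 568.4175 DKK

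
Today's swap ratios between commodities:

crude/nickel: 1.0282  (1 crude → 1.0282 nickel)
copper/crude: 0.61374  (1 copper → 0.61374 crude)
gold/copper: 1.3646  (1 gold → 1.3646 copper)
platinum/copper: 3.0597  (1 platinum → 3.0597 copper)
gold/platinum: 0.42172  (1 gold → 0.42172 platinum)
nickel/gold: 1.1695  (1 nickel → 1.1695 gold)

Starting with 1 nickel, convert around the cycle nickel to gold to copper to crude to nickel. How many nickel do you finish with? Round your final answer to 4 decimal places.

1 nickel × 1.1695 = 1.1695 gold
1.1695 gold × 1.3646 = 1.5958997 copper
1.5958997 copper × 0.61374 = 0.979467481878 crude
0.979467481878 crude × 1.0282 = 1.0070884648669596 nickel

1.0071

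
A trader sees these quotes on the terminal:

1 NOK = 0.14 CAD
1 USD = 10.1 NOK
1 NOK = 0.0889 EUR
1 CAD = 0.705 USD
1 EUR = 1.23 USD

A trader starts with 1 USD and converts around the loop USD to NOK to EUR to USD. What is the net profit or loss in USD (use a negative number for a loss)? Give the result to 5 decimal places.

0.10440

1 USD × 10.1 = 10.1 NOK
10.1 NOK × 0.0889 = 0.89789 EUR
0.89789 EUR × 1.23 = 1.1044047 USD
Net change: 1.1044047 − 1 = 0.1044047 USD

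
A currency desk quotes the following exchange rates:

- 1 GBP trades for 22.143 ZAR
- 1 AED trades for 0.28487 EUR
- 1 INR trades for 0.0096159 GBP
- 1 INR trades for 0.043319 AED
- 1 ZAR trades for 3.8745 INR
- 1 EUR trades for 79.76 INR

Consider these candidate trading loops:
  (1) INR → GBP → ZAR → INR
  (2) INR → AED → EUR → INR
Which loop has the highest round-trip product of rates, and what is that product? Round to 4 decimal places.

0.9843

(1) 0.0096159 × 22.143 × 3.8745 = 0.82498
(2) 0.043319 × 0.28487 × 79.76 = 0.98426
Highest is cycle (2) at 0.9843 (≤1, no arbitrage).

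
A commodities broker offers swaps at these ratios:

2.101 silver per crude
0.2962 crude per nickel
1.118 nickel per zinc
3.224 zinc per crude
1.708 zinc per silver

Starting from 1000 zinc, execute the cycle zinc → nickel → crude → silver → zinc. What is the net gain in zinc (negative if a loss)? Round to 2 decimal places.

1000 zinc × 1.118 = 1118 nickel
1118 nickel × 0.2962 = 331.1516 crude
331.1516 crude × 2.101 = 695.7495116 silver
695.7495116 silver × 1.708 = 1188.3401658128 zinc
Net change: 1188.3401658128 − 1000 = 188.3401658128 zinc

188.34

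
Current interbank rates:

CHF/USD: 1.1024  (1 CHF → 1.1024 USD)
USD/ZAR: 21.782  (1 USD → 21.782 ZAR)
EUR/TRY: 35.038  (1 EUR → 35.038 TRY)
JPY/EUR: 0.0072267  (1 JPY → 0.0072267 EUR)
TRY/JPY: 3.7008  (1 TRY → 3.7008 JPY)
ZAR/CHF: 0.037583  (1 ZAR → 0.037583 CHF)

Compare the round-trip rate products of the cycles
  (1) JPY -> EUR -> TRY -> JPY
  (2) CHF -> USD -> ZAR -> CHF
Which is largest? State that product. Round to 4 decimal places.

0.9371

(1) 0.0072267 × 35.038 × 3.7008 = 0.93708
(2) 1.1024 × 21.782 × 0.037583 = 0.90246
Highest is cycle (1) at 0.9371 (≤1, no arbitrage).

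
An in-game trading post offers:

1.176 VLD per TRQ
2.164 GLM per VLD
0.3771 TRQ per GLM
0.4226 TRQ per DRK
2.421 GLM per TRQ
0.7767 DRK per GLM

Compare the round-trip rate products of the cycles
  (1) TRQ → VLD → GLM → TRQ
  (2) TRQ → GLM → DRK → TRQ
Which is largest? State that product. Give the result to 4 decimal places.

0.9597

(1) 1.176 × 2.164 × 0.3771 = 0.95967
(2) 2.421 × 0.7767 × 0.4226 = 0.79465
Highest is cycle (1) at 0.9597 (≤1, no arbitrage).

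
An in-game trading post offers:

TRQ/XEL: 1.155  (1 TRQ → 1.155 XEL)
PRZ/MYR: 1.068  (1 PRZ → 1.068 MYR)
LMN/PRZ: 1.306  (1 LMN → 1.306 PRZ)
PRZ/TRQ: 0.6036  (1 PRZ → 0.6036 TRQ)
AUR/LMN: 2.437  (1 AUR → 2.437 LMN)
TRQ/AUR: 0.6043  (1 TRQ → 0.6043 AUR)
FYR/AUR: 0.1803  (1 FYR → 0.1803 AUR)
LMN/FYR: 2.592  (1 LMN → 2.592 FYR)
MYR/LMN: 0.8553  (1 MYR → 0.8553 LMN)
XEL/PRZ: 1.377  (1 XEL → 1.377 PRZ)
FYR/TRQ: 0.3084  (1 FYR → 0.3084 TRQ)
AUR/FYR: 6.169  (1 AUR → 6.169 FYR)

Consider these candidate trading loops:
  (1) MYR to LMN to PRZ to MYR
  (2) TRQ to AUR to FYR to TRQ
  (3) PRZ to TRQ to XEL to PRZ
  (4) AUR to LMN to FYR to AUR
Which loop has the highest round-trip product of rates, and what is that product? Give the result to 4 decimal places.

(1) 0.8553 × 1.306 × 1.068 = 1.19298
(2) 0.6043 × 6.169 × 0.3084 = 1.14969
(3) 0.6036 × 1.155 × 1.377 = 0.95999
(4) 2.437 × 2.592 × 0.1803 = 1.13890
Highest is cycle (1) at 1.1930 (>1, arbitrage).

1.1930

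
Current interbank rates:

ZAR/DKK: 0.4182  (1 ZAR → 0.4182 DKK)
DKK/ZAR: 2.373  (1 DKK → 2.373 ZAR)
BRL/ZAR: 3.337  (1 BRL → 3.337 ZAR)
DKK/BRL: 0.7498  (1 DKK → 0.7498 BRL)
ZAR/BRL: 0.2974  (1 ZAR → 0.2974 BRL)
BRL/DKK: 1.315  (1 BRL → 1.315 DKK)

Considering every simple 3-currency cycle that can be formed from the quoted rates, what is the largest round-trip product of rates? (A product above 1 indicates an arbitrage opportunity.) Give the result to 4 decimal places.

1.0464

BRL→ZAR→DKK→BRL: 3.337 × 0.4182 × 0.7498 = 1.04637
BRL→DKK→ZAR→BRL: 1.315 × 2.373 × 0.2974 = 0.92804
Maximum is BRL→ZAR→DKK→BRL at 1.0464; arbitrage exists.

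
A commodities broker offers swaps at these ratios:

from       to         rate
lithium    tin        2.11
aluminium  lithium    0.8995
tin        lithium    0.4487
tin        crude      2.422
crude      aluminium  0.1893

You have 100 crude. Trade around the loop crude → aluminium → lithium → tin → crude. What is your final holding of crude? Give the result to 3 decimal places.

87.018

100 crude × 0.1893 = 18.93 aluminium
18.93 aluminium × 0.8995 = 17.027535 lithium
17.027535 lithium × 2.11 = 35.92809885 tin
35.92809885 tin × 2.422 = 87.0178554147 crude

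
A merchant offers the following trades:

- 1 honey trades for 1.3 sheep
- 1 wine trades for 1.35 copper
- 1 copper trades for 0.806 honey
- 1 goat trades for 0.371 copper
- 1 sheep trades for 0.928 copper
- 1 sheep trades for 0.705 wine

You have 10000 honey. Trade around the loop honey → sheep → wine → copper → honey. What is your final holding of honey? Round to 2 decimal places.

10000 honey × 1.3 = 13000 sheep
13000 sheep × 0.705 = 9165 wine
9165 wine × 1.35 = 12372.75 copper
12372.75 copper × 0.806 = 9972.4365 honey

9972.44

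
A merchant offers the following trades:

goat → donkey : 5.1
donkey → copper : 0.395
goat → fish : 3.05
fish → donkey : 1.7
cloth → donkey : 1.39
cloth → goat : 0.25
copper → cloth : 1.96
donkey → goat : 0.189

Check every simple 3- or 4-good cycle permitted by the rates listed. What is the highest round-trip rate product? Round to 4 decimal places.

copper→cloth→donkey→copper: 1.96 × 1.39 × 0.395 = 1.07614
goat→donkey→copper→cloth→goat: 5.1 × 0.395 × 1.96 × 0.25 = 0.98711
fish→donkey→goat→fish: 1.7 × 0.189 × 3.05 = 0.97997
Maximum is copper→cloth→donkey→copper at 1.0761; arbitrage exists.

1.0761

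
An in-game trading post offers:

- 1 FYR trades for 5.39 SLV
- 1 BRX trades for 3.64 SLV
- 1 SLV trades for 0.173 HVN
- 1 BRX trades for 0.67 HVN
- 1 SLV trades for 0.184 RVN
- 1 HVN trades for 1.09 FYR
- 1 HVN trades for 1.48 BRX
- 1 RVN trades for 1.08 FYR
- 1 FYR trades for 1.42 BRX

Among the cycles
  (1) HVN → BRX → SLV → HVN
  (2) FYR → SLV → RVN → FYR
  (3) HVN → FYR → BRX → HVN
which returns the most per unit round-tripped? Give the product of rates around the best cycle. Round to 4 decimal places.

(1) 1.48 × 3.64 × 0.173 = 0.93199
(2) 5.39 × 0.184 × 1.08 = 1.07110
(3) 1.09 × 1.42 × 0.67 = 1.03703
Highest is cycle (2) at 1.0711 (>1, arbitrage).

1.0711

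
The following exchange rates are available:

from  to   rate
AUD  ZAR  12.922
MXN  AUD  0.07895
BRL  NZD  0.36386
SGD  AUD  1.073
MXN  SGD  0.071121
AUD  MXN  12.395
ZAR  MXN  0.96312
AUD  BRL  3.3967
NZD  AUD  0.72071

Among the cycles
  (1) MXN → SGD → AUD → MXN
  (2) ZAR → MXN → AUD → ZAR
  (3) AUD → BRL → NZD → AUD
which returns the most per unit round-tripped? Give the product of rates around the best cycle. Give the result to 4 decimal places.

0.9826

(1) 0.071121 × 1.073 × 12.395 = 0.94590
(2) 0.96312 × 0.07895 × 12.922 = 0.98257
(3) 3.3967 × 0.36386 × 0.72071 = 0.89074
Highest is cycle (2) at 0.9826 (≤1, no arbitrage).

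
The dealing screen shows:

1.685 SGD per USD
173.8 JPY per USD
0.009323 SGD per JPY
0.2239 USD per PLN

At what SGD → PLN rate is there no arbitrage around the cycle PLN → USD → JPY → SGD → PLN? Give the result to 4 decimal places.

Known legs of the cycle: 0.2239 × 173.8 × 0.009323 = 0.36279354386
For no arbitrage the full-cycle product must be 1, so the missing rate is 1 / 0.36279354386 ≈ 2.756389.

2.7564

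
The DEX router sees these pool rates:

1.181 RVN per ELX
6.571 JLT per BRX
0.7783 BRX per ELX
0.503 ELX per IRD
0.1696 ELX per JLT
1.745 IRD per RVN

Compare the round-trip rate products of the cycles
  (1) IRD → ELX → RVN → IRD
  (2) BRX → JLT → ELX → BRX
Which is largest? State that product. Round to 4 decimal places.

(1) 0.503 × 1.181 × 1.745 = 1.03661
(2) 6.571 × 0.1696 × 0.7783 = 0.86737
Highest is cycle (1) at 1.0366 (>1, arbitrage).

1.0366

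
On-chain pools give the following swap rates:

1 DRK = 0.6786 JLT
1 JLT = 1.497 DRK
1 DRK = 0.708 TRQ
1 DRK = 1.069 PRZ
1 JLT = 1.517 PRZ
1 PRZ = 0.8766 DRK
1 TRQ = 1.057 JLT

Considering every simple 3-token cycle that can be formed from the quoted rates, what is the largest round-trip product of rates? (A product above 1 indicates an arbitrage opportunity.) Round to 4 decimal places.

1.1203

DRK→TRQ→JLT→DRK: 0.708 × 1.057 × 1.497 = 1.12029
PRZ→DRK→JLT→PRZ: 0.8766 × 0.6786 × 1.517 = 0.90240
Maximum is DRK→TRQ→JLT→DRK at 1.1203; arbitrage exists.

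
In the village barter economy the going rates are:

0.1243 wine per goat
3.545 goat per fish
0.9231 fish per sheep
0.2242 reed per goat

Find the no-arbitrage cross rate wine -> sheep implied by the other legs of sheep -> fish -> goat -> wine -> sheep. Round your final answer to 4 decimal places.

Known legs of the cycle: 0.9231 × 3.545 × 0.1243 = 0.40675801485
For no arbitrage the full-cycle product must be 1, so the missing rate is 1 / 0.40675801485 ≈ 2.458464.

2.4585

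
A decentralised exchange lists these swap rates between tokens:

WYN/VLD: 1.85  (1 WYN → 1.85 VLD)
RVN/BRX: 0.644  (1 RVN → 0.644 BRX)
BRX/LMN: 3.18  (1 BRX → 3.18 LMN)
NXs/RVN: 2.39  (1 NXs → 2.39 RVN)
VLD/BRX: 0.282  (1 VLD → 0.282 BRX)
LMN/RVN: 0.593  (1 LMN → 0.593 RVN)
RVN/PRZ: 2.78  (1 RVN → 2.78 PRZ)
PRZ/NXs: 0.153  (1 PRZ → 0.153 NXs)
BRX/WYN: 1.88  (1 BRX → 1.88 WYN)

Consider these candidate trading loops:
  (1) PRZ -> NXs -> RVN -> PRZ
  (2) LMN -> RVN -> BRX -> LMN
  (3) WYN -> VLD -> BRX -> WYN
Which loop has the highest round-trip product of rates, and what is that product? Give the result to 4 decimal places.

1.2144

(1) 0.153 × 2.39 × 2.78 = 1.01656
(2) 0.593 × 0.644 × 3.18 = 1.21442
(3) 1.85 × 0.282 × 1.88 = 0.98080
Highest is cycle (2) at 1.2144 (>1, arbitrage).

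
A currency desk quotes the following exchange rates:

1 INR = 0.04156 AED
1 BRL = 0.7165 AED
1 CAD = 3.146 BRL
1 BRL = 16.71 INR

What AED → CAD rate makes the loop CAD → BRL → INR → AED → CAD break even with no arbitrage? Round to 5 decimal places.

0.45771

Known legs of the cycle: 3.146 × 16.71 × 0.04156 = 2.1847950696
For no arbitrage the full-cycle product must be 1, so the missing rate is 1 / 2.1847950696 ≈ 0.4577088.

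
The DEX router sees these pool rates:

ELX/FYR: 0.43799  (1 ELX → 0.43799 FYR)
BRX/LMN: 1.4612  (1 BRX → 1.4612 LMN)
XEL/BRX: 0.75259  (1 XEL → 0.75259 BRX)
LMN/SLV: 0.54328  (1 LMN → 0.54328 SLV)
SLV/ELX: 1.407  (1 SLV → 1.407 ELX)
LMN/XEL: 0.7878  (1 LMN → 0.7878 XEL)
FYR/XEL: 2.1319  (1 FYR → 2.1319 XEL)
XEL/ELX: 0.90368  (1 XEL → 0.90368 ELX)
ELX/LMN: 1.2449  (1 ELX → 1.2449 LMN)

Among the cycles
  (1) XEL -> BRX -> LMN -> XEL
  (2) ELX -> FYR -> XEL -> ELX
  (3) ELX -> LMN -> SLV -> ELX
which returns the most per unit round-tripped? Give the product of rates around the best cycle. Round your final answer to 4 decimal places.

0.9516

(1) 0.75259 × 1.4612 × 0.7878 = 0.86633
(2) 0.43799 × 2.1319 × 0.90368 = 0.84381
(3) 1.2449 × 0.54328 × 1.407 = 0.95160
Highest is cycle (3) at 0.9516 (≤1, no arbitrage).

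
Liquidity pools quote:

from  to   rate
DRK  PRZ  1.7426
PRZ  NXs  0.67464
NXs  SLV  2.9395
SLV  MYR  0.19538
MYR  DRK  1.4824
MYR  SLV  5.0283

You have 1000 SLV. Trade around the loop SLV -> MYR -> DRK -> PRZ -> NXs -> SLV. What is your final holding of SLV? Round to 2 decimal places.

1000.90

1000 SLV × 0.19538 = 195.38 MYR
195.38 MYR × 1.4824 = 289.631312 DRK
289.631312 DRK × 1.7426 = 504.7115242912 PRZ
504.7115242912 PRZ × 0.67464 = 340.498582747815168 NXs
340.498582747815168 NXs × 2.9395 = 1000.895583987202686336 SLV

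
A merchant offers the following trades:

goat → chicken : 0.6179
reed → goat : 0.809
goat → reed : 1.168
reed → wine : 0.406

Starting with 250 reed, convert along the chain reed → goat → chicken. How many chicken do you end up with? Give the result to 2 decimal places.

124.97

250 reed × 0.809 = 202.25 goat
202.25 goat × 0.6179 = 124.970275 chicken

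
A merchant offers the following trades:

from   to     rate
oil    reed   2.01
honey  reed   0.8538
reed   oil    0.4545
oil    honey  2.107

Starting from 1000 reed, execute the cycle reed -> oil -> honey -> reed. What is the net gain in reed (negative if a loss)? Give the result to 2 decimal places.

1000 reed × 0.4545 = 454.5 oil
454.5 oil × 2.107 = 957.6315 honey
957.6315 honey × 0.8538 = 817.6257747 reed
Net change: 817.6257747 − 1000 = -182.3742253 reed

-182.37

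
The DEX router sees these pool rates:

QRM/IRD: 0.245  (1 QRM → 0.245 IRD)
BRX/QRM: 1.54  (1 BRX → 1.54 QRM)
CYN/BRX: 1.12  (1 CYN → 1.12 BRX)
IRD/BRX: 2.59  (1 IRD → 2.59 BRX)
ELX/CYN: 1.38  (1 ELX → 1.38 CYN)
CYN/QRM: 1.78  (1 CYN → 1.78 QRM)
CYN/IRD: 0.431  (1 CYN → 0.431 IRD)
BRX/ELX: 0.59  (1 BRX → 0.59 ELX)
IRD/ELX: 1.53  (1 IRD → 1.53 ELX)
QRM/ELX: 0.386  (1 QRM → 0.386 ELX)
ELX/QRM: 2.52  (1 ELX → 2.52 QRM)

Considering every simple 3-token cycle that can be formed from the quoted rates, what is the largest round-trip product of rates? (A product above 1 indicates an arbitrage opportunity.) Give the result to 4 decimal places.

0.9772

BRX→QRM→IRD→BRX: 1.54 × 0.245 × 2.59 = 0.97721
ELX→CYN→QRM→ELX: 1.38 × 1.78 × 0.386 = 0.94817
ELX→QRM→IRD→ELX: 2.52 × 0.245 × 1.53 = 0.94462
ELX→CYN→BRX→ELX: 1.38 × 1.12 × 0.59 = 0.91190
ELX→CYN→IRD→ELX: 1.38 × 0.431 × 1.53 = 0.91001
Maximum is BRX→QRM→IRD→BRX at 0.9772; no arbitrage — every cycle loses value.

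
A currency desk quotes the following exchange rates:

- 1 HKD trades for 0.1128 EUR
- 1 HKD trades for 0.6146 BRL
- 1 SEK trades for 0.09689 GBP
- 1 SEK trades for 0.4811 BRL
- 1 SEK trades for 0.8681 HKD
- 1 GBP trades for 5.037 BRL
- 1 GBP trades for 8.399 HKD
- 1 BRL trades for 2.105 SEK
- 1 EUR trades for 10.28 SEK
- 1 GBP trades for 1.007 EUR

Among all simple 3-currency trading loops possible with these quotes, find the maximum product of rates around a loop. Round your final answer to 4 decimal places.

BRL→SEK→HKD→BRL: 2.105 × 0.8681 × 0.6146 = 1.12309
GBP→BRL→SEK→GBP: 5.037 × 2.105 × 0.09689 = 1.02731
SEK→HKD→EUR→SEK: 0.8681 × 0.1128 × 10.28 = 1.00663
GBP→EUR→SEK→GBP: 1.007 × 10.28 × 0.09689 = 1.00300
Maximum is BRL→SEK→HKD→BRL at 1.1231; arbitrage exists.

1.1231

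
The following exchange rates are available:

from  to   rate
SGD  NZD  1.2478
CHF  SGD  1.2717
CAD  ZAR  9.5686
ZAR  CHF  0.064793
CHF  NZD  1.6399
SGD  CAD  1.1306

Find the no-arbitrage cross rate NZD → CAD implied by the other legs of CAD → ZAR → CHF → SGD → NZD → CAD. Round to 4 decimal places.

Known legs of the cycle: 9.5686 × 0.064793 × 1.2717 × 1.2478 = 0.983798466731092548
For no arbitrage the full-cycle product must be 1, so the missing rate is 1 / 0.983798466731092548 ≈ 1.016468.

1.0165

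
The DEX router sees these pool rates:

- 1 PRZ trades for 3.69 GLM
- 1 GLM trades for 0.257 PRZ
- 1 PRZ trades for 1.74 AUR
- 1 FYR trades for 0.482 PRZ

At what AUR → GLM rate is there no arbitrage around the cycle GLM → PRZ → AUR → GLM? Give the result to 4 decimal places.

2.2362

Known legs of the cycle: 0.257 × 1.74 = 0.44718
For no arbitrage the full-cycle product must be 1, so the missing rate is 1 / 0.44718 ≈ 2.236236.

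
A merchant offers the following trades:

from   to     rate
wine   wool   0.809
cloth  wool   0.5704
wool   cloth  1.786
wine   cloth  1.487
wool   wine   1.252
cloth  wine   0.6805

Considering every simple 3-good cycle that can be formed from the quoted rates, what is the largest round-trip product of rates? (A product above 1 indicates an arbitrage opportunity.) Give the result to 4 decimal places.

1.0619

wine→cloth→wool→wine: 1.487 × 0.5704 × 1.252 = 1.06193
wine→wool→cloth→wine: 0.809 × 1.786 × 0.6805 = 0.98324
Maximum is wine→cloth→wool→wine at 1.0619; arbitrage exists.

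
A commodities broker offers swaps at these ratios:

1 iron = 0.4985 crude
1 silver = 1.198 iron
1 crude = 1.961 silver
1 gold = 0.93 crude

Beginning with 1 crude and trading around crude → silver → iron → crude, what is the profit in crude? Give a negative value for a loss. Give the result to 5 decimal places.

0.17112

1 crude × 1.961 = 1.961 silver
1.961 silver × 1.198 = 2.349278 iron
2.349278 iron × 0.4985 = 1.171115083 crude
Net change: 1.171115083 − 1 = 0.171115083 crude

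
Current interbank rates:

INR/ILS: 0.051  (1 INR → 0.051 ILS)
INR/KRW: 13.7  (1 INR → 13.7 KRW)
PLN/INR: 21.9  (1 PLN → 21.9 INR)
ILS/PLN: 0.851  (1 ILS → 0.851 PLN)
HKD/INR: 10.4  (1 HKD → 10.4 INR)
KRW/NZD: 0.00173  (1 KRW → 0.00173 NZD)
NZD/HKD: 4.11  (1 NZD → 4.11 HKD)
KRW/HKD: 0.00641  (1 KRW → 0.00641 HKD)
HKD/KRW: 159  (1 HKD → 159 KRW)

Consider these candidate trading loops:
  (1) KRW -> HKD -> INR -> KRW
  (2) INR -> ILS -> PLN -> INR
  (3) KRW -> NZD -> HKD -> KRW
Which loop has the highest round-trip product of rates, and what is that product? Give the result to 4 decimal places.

1.1305

(1) 0.00641 × 10.4 × 13.7 = 0.91330
(2) 0.051 × 0.851 × 21.9 = 0.95048
(3) 0.00173 × 4.11 × 159 = 1.13054
Highest is cycle (3) at 1.1305 (>1, arbitrage).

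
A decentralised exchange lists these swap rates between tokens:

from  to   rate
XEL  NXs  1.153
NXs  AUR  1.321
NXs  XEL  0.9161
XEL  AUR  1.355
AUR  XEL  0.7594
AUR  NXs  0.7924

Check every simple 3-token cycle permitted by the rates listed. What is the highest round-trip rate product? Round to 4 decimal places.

NXs→AUR→XEL→NXs: 1.321 × 0.7594 × 1.153 = 1.15665
NXs→XEL→AUR→NXs: 0.9161 × 1.355 × 0.7924 = 0.98362
Maximum is NXs→AUR→XEL→NXs at 1.1567; arbitrage exists.

1.1567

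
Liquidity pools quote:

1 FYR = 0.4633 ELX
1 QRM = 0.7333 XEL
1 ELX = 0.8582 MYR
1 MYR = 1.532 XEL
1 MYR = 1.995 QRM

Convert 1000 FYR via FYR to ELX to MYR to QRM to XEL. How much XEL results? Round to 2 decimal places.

1000 FYR × 0.4633 = 463.3 ELX
463.3 ELX × 0.8582 = 397.60406 MYR
397.60406 MYR × 1.995 = 793.2200997 QRM
793.2200997 QRM × 0.7333 = 581.66829911001 XEL

581.67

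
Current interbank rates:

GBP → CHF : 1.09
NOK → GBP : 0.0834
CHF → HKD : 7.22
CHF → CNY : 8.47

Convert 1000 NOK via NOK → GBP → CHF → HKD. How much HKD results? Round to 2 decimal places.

1000 NOK × 0.0834 = 83.4 GBP
83.4 GBP × 1.09 = 90.906 CHF
90.906 CHF × 7.22 = 656.34132 HKD

656.34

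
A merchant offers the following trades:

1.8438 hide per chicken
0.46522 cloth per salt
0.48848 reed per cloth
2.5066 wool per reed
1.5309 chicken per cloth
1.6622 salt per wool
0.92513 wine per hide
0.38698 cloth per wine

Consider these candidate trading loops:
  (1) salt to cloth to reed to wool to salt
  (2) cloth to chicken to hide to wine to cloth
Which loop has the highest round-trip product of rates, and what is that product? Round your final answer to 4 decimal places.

(1) 0.46522 × 0.48848 × 2.5066 × 1.6622 = 0.94683
(2) 1.5309 × 1.8438 × 0.92513 × 0.38698 = 1.01054
Highest is cycle (2) at 1.0105 (>1, arbitrage).

1.0105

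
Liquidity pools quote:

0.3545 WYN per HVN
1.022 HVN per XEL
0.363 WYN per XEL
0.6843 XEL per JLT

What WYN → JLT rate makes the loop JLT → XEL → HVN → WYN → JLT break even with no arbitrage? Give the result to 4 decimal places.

4.0335

Known legs of the cycle: 0.6843 × 1.022 × 0.3545 = 0.2479212057
For no arbitrage the full-cycle product must be 1, so the missing rate is 1 / 0.2479212057 ≈ 4.033540.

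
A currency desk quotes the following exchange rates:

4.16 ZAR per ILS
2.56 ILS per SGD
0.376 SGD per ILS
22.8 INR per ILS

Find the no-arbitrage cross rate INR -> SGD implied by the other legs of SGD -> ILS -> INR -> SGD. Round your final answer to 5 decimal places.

Known legs of the cycle: 2.56 × 22.8 = 58.368
For no arbitrage the full-cycle product must be 1, so the missing rate is 1 / 58.368 ≈ 0.0171327.

0.01713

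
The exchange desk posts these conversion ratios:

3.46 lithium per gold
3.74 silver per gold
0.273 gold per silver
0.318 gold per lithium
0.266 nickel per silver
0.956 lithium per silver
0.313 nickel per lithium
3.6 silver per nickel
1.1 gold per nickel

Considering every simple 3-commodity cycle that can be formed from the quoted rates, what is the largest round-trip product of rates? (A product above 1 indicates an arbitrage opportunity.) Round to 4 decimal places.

gold→lithium→nickel→gold: 3.46 × 0.313 × 1.1 = 1.19128
gold→silver→lithium→gold: 3.74 × 0.956 × 0.318 = 1.13699
gold→silver→nickel→gold: 3.74 × 0.266 × 1.1 = 1.09432
lithium→nickel→silver→lithium: 0.313 × 3.6 × 0.956 = 1.07722
Maximum is gold→lithium→nickel→gold at 1.1913; arbitrage exists.

1.1913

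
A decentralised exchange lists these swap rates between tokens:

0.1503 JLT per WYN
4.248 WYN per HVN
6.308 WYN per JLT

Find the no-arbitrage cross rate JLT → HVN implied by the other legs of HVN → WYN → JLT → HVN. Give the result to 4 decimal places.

Known legs of the cycle: 4.248 × 0.1503 = 0.6384744
For no arbitrage the full-cycle product must be 1, so the missing rate is 1 / 0.6384744 ≈ 1.566234.

1.5662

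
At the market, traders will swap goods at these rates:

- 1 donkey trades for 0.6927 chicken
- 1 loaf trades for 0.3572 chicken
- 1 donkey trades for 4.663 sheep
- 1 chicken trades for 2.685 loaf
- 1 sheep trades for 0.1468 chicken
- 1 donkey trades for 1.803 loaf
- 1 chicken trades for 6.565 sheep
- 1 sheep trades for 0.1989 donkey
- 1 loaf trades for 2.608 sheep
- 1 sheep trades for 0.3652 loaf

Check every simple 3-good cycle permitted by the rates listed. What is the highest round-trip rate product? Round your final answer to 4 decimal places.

loaf→sheep→chicken→loaf: 2.608 × 0.1468 × 2.685 = 1.02796
donkey→loaf→sheep→donkey: 1.803 × 2.608 × 0.1989 = 0.93527
donkey→chicken→sheep→donkey: 0.6927 × 6.565 × 0.1989 = 0.90451
loaf→chicken→sheep→loaf: 0.3572 × 6.565 × 0.3652 = 0.85640
Maximum is loaf→sheep→chicken→loaf at 1.0280; arbitrage exists.

1.0280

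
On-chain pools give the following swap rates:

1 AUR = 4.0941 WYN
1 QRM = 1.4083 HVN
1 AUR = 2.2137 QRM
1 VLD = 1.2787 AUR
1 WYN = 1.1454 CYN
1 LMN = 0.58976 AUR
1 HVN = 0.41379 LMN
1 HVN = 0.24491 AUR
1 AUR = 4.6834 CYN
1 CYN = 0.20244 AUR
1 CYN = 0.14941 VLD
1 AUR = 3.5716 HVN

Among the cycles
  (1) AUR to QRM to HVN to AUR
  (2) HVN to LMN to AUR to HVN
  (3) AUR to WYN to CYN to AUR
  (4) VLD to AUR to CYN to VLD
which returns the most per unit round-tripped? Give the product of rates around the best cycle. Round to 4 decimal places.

0.9493

(1) 2.2137 × 1.4083 × 0.24491 = 0.76352
(2) 0.41379 × 0.58976 × 3.5716 = 0.87160
(3) 4.0941 × 1.1454 × 0.20244 = 0.94932
(4) 1.2787 × 4.6834 × 0.14941 = 0.89477
Highest is cycle (3) at 0.9493 (≤1, no arbitrage).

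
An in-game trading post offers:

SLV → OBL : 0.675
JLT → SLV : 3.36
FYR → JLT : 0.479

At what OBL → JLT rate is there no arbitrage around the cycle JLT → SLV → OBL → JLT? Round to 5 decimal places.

0.44092

Known legs of the cycle: 3.36 × 0.675 = 2.268
For no arbitrage the full-cycle product must be 1, so the missing rate is 1 / 2.268 ≈ 0.4409171.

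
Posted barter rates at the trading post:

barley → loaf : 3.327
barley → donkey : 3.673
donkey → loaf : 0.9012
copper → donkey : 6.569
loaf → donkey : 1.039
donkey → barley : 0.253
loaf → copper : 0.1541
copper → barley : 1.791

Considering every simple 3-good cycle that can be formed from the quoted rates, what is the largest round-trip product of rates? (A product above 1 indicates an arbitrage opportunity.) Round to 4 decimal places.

0.9182

copper→barley→loaf→copper: 1.791 × 3.327 × 0.1541 = 0.91823
copper→donkey→loaf→copper: 6.569 × 0.9012 × 0.1541 = 0.91227
donkey→barley→loaf→donkey: 0.253 × 3.327 × 1.039 = 0.87456
Maximum is copper→barley→loaf→copper at 0.9182; no arbitrage — every cycle loses value.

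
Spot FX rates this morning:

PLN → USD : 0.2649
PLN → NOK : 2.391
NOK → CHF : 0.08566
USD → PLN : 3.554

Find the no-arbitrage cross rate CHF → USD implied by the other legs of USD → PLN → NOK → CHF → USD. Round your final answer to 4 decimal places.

Known legs of the cycle: 3.554 × 2.391 × 0.08566 = 0.72790561524
For no arbitrage the full-cycle product must be 1, so the missing rate is 1 / 0.72790561524 ≈ 1.373804.

1.3738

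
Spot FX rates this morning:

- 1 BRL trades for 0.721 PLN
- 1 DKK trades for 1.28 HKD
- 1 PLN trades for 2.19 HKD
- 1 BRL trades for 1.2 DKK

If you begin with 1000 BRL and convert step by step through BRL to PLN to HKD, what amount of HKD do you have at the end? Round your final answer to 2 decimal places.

1000 BRL × 0.721 = 721 PLN
721 PLN × 2.19 = 1578.99 HKD

1578.99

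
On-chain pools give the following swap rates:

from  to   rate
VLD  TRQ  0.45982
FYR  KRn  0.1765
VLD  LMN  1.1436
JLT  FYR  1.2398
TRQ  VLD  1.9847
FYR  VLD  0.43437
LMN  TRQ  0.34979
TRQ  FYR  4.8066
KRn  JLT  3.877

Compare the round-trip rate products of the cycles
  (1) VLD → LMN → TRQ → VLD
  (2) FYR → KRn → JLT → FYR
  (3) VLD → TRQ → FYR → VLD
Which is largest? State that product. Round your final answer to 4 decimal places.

(1) 1.1436 × 0.34979 × 1.9847 = 0.79392
(2) 0.1765 × 3.877 × 1.2398 = 0.84838
(3) 0.45982 × 4.8066 × 0.43437 = 0.96003
Highest is cycle (3) at 0.9600 (≤1, no arbitrage).

0.9600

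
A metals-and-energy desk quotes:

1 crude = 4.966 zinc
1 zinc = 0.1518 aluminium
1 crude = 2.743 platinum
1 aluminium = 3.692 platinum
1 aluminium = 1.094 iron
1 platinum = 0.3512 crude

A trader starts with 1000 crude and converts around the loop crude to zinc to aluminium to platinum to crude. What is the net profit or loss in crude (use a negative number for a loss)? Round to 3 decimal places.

1000 crude × 4.966 = 4966 zinc
4966 zinc × 0.1518 = 753.8388 aluminium
753.8388 aluminium × 3.692 = 2783.1728496 platinum
2783.1728496 platinum × 0.3512 = 977.45030477952 crude
Net change: 977.45030477952 − 1000 = -22.54969522048 crude

-22.550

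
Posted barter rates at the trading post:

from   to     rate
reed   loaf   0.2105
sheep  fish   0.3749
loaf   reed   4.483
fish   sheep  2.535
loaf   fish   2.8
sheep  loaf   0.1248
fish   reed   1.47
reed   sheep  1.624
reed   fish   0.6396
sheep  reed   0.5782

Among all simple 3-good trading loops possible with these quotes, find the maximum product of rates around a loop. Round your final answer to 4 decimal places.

reed→fish→sheep→reed: 0.6396 × 2.535 × 0.5782 = 0.93749
reed→sheep→loaf→reed: 1.624 × 0.1248 × 4.483 = 0.90859
reed→sheep→fish→reed: 1.624 × 0.3749 × 1.47 = 0.89499
loaf→fish→sheep→loaf: 2.8 × 2.535 × 0.1248 = 0.88583
reed→loaf→fish→reed: 0.2105 × 2.8 × 1.47 = 0.86642
Maximum is reed→fish→sheep→reed at 0.9375; no arbitrage — every cycle loses value.

0.9375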